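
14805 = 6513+8292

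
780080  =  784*995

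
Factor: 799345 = 5^1*159869^1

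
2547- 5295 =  - 2748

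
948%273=129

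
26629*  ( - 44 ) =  - 1171676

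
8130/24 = 1355/4 = 338.75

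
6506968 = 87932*74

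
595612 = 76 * 7837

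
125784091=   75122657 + 50661434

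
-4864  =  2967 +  - 7831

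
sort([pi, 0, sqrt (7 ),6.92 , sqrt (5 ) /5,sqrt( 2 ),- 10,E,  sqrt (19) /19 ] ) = [ - 10,  0, sqrt(19 ) /19, sqrt(5)/5, sqrt( 2),sqrt (7),E, pi,6.92]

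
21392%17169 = 4223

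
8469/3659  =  2+1151/3659= 2.31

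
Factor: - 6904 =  - 2^3 * 863^1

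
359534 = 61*5894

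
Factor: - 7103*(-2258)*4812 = 77177618088  =  2^3 * 3^1*401^1*1129^1*7103^1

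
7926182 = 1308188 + 6617994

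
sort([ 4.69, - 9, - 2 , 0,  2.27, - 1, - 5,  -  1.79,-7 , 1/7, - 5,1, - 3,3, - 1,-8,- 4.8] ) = [- 9, - 8  , - 7, - 5, - 5, - 4.8 ,-3, - 2, - 1.79, - 1,-1, 0,  1/7,1 , 2.27,  3,4.69 ] 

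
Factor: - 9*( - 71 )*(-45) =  - 28755 = - 3^4*5^1*71^1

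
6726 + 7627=14353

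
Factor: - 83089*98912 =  - 2^5*11^1*281^1*83089^1 = - 8218499168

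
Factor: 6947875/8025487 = 5^3* 11^1*31^1*163^1*8025487^( - 1)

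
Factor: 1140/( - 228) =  - 5^1 = - 5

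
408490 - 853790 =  - 445300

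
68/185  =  68/185 = 0.37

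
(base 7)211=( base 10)106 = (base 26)42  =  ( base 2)1101010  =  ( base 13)82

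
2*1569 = 3138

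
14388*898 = 12920424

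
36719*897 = 32936943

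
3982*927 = 3691314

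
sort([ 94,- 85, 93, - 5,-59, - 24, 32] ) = [ - 85, - 59 , - 24, - 5,32,93 , 94] 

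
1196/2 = 598 = 598.00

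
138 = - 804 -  - 942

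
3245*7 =22715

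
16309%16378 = 16309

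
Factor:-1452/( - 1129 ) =2^2*3^1 *11^2*1129^ ( - 1 )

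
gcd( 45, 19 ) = 1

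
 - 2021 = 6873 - 8894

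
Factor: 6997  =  6997^1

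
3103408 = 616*5038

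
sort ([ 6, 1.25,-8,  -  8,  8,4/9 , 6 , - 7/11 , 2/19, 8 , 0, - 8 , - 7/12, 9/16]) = [ - 8,  -  8 , - 8,-7/11, - 7/12,0, 2/19,4/9, 9/16 , 1.25 , 6,6, 8, 8]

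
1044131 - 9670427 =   -  8626296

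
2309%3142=2309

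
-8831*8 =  -70648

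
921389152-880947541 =40441611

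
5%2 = 1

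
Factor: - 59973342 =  - 2^1*3^1*11^1*13^1*69899^1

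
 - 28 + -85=  -  113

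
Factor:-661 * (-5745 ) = 3^1 * 5^1*383^1*661^1 =3797445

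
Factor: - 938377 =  - 11^1*23^1*3709^1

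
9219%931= 840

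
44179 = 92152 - 47973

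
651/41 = 15+36/41 = 15.88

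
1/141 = 1/141 = 0.01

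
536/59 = 9 + 5/59 = 9.08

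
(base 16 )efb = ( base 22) 7K7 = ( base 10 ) 3835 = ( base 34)3AR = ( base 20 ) 9bf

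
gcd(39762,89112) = 282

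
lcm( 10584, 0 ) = 0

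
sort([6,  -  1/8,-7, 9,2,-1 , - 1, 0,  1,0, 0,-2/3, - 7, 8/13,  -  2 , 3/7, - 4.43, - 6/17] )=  [ - 7,-7, - 4.43, - 2, - 1, - 1, - 2/3 ,  -  6/17,- 1/8, 0, 0, 0, 3/7,8/13, 1,  2 , 6,9] 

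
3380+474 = 3854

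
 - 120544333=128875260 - 249419593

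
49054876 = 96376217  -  47321341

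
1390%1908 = 1390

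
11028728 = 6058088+4970640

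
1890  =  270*7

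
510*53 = 27030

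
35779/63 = 567 + 58/63=567.92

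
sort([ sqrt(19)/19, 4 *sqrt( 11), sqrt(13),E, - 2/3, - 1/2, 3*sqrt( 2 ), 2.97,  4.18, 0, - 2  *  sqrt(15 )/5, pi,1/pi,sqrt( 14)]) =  [ - 2*sqrt( 15 )/5, - 2/3, - 1/2, 0, sqrt( 19)/19,1/pi,  E,2.97,  pi , sqrt( 13), sqrt( 14),4.18,3*sqrt( 2),4*sqrt( 11)]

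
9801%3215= 156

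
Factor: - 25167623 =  - 13^1*151^1*12821^1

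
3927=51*77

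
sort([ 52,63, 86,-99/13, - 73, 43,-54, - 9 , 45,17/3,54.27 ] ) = [ - 73 ,  -  54 ,  -  9 , - 99/13,17/3,43, 45,52, 54.27, 63, 86]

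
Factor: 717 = 3^1 *239^1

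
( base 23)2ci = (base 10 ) 1352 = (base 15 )602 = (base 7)3641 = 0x548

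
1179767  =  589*2003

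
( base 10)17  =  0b10001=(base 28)H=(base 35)H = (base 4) 101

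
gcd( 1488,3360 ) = 48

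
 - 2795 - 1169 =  -3964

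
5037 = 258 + 4779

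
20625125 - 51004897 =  - 30379772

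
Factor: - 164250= - 2^1* 3^2 *5^3 * 73^1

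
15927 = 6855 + 9072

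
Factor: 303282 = 2^1*3^2 *7^1*29^1*83^1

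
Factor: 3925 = 5^2*157^1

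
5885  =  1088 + 4797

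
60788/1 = 60788=60788.00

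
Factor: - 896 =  - 2^7*7^1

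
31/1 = 31 = 31.00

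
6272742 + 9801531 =16074273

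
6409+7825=14234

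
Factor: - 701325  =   - 3^3*5^2*1039^1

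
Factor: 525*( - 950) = -498750 = -  2^1*3^1*5^4*7^1*19^1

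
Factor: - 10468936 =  -2^3*281^1*4657^1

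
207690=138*1505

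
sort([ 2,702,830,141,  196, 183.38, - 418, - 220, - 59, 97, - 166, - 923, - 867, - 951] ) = [ -951, - 923,-867, - 418,- 220, - 166, - 59,2, 97, 141,183.38, 196,702, 830 ] 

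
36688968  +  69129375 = 105818343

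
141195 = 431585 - 290390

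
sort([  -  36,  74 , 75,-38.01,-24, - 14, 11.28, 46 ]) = [ -38.01, - 36, - 24, - 14,11.28,46 , 74,75] 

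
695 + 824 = 1519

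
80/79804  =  20/19951 = 0.00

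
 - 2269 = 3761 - 6030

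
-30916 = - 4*7729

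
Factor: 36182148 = 2^2*3^1*113^1*26683^1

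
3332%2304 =1028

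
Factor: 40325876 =2^2*829^1*12161^1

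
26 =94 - 68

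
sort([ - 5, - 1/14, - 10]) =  [ - 10, - 5, - 1/14 ]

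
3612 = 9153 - 5541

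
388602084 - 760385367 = -371783283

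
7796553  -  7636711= 159842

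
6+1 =7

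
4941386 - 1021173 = 3920213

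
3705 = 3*1235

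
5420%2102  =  1216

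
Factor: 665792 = 2^6*101^1*103^1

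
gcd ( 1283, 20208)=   1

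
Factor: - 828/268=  - 207/67 = - 3^2*23^1*67^( - 1 ) 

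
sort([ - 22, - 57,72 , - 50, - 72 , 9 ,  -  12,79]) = [ - 72 , - 57, - 50 , - 22, - 12 , 9, 72,79]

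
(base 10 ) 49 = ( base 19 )2B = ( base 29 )1K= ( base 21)27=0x31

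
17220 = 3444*5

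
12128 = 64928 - 52800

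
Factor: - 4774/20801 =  - 2^1* 7^1*61^( - 1 ) = -14/61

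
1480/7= 211 + 3/7 = 211.43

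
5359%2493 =373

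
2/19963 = 2/19963 = 0.00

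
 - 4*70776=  - 283104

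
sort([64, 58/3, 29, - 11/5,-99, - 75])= [ - 99, - 75, - 11/5,58/3,  29, 64 ]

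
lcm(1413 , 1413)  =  1413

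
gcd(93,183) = 3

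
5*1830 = 9150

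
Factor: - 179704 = -2^3  *  7^1*3209^1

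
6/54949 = 6/54949 = 0.00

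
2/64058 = 1/32029  =  0.00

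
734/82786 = 367/41393 =0.01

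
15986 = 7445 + 8541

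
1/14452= 1/14452 = 0.00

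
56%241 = 56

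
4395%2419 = 1976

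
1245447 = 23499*53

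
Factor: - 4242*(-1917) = 8131914  =  2^1*3^4*7^1*71^1*101^1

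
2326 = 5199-2873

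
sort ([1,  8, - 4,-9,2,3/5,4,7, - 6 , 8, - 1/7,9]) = [ - 9,  -  6,-4, - 1/7,3/5, 1,2,4 , 7,8, 8,9]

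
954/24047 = 954/24047 = 0.04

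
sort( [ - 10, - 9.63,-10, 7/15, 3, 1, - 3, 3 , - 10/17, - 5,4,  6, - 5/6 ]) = [-10, - 10, -9.63,-5,-3, - 5/6, - 10/17,  7/15, 1, 3, 3,  4, 6] 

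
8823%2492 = 1347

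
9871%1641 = 25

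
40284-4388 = 35896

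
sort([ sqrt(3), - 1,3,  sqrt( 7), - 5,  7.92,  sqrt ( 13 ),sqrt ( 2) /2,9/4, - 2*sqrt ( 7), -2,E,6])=[ - 2*sqrt( 7),-5, - 2, - 1 , sqrt(2) /2, sqrt ( 3), 9/4, sqrt( 7), E, 3, sqrt( 13),  6, 7.92]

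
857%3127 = 857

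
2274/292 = 7  +  115/146 = 7.79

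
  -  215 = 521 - 736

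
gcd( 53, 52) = 1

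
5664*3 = 16992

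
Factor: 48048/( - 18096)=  - 77/29 =- 7^1*11^1*29^( - 1) 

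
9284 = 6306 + 2978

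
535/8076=535/8076= 0.07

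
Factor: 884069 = 884069^1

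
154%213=154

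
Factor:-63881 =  - 127^1 * 503^1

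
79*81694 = 6453826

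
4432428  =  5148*861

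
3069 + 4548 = 7617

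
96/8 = 12 = 12.00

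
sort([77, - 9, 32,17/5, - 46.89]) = [ - 46.89,-9,17/5 , 32,77] 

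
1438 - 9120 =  - 7682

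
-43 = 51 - 94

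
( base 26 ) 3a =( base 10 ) 88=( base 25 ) 3d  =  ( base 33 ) 2M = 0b1011000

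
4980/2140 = 249/107= 2.33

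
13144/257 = 51 + 37/257 = 51.14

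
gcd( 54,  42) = 6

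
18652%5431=2359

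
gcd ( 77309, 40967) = 1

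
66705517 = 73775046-7069529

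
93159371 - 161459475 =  - 68300104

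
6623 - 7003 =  - 380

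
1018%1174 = 1018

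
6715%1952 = 859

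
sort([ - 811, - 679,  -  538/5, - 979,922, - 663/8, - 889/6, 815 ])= [- 979, - 811, - 679, - 889/6, - 538/5, - 663/8, 815, 922 ]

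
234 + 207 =441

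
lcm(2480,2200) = 136400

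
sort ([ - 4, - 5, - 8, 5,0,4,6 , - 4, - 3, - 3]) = [ - 8, - 5,- 4, - 4 , - 3, - 3, 0,4, 5,6]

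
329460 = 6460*51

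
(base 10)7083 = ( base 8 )15653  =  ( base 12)4123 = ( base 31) 7bf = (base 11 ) 535A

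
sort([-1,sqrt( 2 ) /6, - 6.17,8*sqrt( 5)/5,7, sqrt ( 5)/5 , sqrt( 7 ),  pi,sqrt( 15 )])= [ - 6.17, - 1,sqrt( 2)/6,sqrt( 5)/5,sqrt( 7 ),pi,  8 * sqrt( 5)/5,sqrt(15 ),7 ] 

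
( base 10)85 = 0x55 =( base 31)2n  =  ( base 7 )151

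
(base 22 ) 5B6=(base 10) 2668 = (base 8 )5154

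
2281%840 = 601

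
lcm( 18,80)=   720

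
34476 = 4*8619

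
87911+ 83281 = 171192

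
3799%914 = 143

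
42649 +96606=139255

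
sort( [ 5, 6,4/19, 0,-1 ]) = [ - 1,  0,4/19,  5, 6]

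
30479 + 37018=67497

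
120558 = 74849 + 45709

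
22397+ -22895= -498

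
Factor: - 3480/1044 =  - 10/3 = -2^1*3^( - 1)*5^1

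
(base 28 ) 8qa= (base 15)2125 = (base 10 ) 7010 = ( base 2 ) 1101101100010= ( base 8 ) 15542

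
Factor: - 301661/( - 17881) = 31^1*37^1*263^1*17881^( - 1) 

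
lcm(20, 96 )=480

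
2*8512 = 17024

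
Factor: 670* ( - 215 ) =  - 144050 = - 2^1*5^2*43^1*67^1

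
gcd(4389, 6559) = 7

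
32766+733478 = 766244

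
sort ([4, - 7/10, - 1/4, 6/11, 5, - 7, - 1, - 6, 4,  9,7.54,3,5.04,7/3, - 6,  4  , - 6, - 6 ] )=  [ - 7, - 6, - 6, - 6 , - 6 , - 1, - 7/10, - 1/4, 6/11 , 7/3, 3, 4,4, 4,  5 , 5.04, 7.54,9] 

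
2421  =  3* 807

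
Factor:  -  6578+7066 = 2^3*61^1 =488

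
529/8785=529/8785 = 0.06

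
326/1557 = 326/1557 = 0.21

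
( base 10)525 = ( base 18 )1b3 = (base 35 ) F0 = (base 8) 1015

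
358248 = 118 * 3036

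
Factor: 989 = 23^1*43^1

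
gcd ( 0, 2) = 2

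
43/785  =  43/785 = 0.05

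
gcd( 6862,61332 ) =2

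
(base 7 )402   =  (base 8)306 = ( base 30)6I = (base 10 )198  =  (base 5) 1243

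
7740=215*36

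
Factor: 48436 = 2^2*12109^1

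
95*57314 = 5444830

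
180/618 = 30/103 = 0.29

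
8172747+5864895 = 14037642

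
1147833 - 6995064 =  - 5847231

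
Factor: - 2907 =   -  3^2 * 17^1*19^1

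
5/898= 5/898 = 0.01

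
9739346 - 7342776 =2396570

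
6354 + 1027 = 7381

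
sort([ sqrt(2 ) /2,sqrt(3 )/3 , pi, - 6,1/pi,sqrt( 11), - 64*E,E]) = [ - 64 * E,-6, 1/pi,sqrt( 3)/3,sqrt( 2)/2,E,  pi,sqrt ( 11)]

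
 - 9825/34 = - 289 + 1/34 = - 288.97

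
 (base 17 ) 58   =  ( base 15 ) 63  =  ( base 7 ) 162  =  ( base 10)93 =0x5D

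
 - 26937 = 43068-70005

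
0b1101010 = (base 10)106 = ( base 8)152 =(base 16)6A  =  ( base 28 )3M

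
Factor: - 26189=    - 26189^1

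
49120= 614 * 80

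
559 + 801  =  1360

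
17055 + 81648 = 98703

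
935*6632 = 6200920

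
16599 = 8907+7692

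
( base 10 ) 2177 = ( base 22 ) 4al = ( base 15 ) 9a2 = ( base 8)4201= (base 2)100010000001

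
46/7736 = 23/3868 = 0.01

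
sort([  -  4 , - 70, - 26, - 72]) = [ - 72, - 70 , - 26, - 4 ] 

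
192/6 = 32 = 32.00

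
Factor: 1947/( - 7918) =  - 2^(  -  1)*3^1*11^1* 37^( - 1) * 59^1*107^ ( - 1)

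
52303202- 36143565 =16159637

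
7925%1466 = 595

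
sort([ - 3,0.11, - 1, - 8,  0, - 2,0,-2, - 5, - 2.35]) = [ - 8, - 5, - 3,-2.35, - 2, - 2, - 1,0,0,0.11]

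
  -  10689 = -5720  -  4969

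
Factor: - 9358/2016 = - 2^( - 4)*3^( - 2)*7^( - 1) * 4679^1=- 4679/1008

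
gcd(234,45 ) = 9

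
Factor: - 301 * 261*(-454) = 35666694 = 2^1*3^2*7^1*29^1*43^1* 227^1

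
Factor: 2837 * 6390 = 2^1 * 3^2 * 5^1*71^1*2837^1 = 18128430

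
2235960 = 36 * 62110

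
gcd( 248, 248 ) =248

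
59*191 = 11269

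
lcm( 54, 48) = 432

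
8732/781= 11 + 141/781 = 11.18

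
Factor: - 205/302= - 2^ ( - 1 ) * 5^1*41^1 * 151^( - 1 ) 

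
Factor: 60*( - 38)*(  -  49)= 111720 = 2^3*3^1*5^1 * 7^2*19^1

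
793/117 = 6+7/9 = 6.78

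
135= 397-262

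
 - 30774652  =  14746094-45520746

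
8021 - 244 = 7777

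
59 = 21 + 38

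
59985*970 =58185450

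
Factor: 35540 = 2^2*5^1*1777^1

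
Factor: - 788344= - 2^3*98543^1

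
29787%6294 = 4611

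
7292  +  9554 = 16846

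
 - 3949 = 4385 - 8334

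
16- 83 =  - 67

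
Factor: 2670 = 2^1*3^1*5^1 *89^1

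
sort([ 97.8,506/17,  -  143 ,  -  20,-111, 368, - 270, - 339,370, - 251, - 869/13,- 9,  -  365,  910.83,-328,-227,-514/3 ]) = [ - 365, - 339, - 328  ,  -  270,-251 , - 227, - 514/3, - 143 , - 111,-869/13, -20, - 9 , 506/17,  97.8,368, 370,910.83]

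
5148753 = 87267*59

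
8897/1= 8897=8897.00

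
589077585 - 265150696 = 323926889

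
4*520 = 2080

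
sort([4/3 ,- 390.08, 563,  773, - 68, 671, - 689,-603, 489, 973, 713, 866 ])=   [ -689, - 603, - 390.08,-68,4/3, 489,563,671, 713, 773,866, 973]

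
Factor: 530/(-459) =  - 2^1 * 3^( -3 ) * 5^1*17^( - 1) * 53^1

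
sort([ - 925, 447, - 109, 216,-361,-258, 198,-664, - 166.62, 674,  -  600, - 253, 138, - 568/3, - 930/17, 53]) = [ - 925,-664,  -  600,-361,  -  258,  -  253, -568/3,-166.62,-109, - 930/17 , 53, 138, 198, 216,  447, 674] 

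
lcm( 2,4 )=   4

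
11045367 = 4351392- - 6693975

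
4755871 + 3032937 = 7788808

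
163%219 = 163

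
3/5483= 3/5483=0.00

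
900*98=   88200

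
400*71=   28400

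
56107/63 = 890+37/63 = 890.59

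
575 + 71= 646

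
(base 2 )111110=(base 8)76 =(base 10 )62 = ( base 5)222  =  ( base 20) 32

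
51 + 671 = 722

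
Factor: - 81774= -2^1*3^2*7^1*11^1*59^1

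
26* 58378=1517828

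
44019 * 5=220095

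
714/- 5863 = -714/5863 =-0.12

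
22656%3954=2886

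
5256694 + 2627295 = 7883989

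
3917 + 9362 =13279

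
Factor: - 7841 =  - 7841^1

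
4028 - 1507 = 2521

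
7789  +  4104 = 11893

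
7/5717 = 7/5717 = 0.00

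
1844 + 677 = 2521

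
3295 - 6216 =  - 2921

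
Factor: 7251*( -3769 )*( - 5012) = 2^2*3^1 *7^1 * 179^1*2417^1*3769^1 = 136973043228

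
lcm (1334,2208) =64032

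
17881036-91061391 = - 73180355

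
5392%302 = 258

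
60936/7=8705 + 1/7  =  8705.14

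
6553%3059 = 435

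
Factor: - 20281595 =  - 5^1 * 17^1* 31^1*43^1* 179^1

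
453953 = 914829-460876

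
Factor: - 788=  - 2^2*197^1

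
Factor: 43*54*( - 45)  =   - 104490 = - 2^1*3^5*5^1*43^1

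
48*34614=1661472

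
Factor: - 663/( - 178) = 2^(-1 )*3^1*13^1*17^1*89^( - 1 )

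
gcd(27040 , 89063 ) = 169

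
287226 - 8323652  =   - 8036426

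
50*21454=1072700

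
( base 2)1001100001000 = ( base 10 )4872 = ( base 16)1308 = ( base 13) 22aa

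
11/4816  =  11/4816= 0.00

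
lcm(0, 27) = 0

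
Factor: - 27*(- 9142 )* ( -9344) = -2^8*3^3 * 7^1*73^1 * 653^1 = - 2306416896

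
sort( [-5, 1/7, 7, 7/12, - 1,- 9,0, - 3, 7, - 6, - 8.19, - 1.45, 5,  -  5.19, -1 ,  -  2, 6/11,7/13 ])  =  [ - 9,-8.19, - 6, - 5.19,-5 , - 3,- 2 , -1.45,-1,-1, 0, 1/7,7/13, 6/11,7/12,5, 7, 7]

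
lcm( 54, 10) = 270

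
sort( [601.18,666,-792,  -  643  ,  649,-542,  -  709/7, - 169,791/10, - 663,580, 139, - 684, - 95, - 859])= [-859, - 792, - 684, -663, - 643, - 542, - 169,-709/7, - 95,791/10,139, 580,601.18,649,666 ] 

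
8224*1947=16012128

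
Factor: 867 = 3^1 * 17^2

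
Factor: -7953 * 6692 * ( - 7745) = 2^2 * 3^1 * 5^1 * 7^1*11^1*239^1*241^1 * 1549^1 = 412200331620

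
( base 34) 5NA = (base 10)6572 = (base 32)6DC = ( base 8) 14654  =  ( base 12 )3978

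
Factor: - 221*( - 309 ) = 68289 = 3^1*13^1*17^1*103^1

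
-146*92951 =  - 13570846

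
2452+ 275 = 2727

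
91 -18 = 73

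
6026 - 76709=  -  70683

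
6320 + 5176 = 11496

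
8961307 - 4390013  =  4571294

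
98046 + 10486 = 108532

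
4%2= 0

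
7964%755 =414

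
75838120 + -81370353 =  - 5532233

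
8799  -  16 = 8783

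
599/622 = 599/622 = 0.96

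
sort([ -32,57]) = [  -  32,57] 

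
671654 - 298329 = 373325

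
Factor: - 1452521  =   - 7^1*59^1*3517^1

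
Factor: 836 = 2^2*11^1*19^1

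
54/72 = 3/4 = 0.75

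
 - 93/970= - 1 + 877/970 = -  0.10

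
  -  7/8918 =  - 1/1274 = - 0.00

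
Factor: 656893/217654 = 2^( - 1 )*601^1*1093^1*108827^( -1)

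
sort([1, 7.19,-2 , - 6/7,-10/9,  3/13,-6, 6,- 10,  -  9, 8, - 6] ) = [ - 10, - 9, - 6, - 6 , - 2, - 10/9, - 6/7 , 3/13, 1, 6, 7.19, 8]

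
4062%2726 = 1336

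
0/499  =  0 = 0.00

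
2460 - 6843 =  - 4383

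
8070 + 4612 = 12682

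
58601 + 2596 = 61197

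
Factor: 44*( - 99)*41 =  - 2^2*3^2*11^2*41^1 = - 178596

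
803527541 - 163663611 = 639863930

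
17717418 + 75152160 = 92869578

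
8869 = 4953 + 3916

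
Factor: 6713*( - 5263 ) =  - 35330519 = -7^2*19^1 * 137^1*277^1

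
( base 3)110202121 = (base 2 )10010001011000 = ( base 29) B1O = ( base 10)9304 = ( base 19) 16ed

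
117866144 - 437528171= - 319662027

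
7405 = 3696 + 3709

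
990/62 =495/31 = 15.97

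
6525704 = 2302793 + 4222911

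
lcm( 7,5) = 35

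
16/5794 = 8/2897 = 0.00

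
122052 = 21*5812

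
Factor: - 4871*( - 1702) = 2^1*23^1*37^1*4871^1= 8290442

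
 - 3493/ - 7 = 499/1 = 499.00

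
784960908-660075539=124885369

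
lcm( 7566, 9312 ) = 121056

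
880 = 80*11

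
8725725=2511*3475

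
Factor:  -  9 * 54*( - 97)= 47142 = 2^1*3^5*97^1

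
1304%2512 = 1304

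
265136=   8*33142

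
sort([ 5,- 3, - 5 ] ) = [ -5,  -  3 , 5]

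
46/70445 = 46/70445 = 0.00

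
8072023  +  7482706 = 15554729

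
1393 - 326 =1067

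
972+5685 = 6657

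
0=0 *2636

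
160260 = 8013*20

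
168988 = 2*84494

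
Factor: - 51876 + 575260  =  523384=2^3 *65423^1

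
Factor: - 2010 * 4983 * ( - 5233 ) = 52412838390 = 2^1*3^2 * 5^1*11^1 * 67^1*151^1*5233^1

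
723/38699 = 723/38699 = 0.02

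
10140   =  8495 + 1645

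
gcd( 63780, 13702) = 2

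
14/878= 7/439 = 0.02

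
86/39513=86/39513 =0.00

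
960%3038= 960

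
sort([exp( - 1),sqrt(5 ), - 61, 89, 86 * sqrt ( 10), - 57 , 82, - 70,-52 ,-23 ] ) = [ -70, -61,-57, - 52,-23,exp( - 1 ), sqrt(5),82, 89,  86 * sqrt( 10)] 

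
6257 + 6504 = 12761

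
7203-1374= 5829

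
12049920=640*18828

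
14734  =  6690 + 8044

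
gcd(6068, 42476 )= 6068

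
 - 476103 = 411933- 888036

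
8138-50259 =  - 42121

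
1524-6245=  - 4721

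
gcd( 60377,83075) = 1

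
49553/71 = 697 + 66/71= 697.93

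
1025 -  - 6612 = 7637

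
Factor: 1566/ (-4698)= - 3^( - 1) = - 1/3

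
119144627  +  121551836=240696463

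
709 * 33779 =23949311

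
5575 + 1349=6924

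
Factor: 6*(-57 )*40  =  -2^4*3^2*5^1*19^1=-13680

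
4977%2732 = 2245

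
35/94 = 35/94 = 0.37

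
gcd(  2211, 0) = 2211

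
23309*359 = 8367931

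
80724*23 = 1856652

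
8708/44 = 197 + 10/11 = 197.91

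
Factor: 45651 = 3^1 * 15217^1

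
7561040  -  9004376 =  - 1443336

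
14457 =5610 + 8847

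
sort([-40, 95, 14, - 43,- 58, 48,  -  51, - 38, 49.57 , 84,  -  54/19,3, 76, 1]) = [ - 58, - 51,  -  43, - 40 , - 38,- 54/19,  1, 3,  14,48,49.57 , 76,84, 95] 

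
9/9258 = 3/3086= 0.00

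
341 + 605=946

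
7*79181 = 554267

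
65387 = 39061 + 26326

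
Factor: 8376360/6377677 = 2^3*3^1 * 5^1*29^2*83^1*311^ ( - 1 )*20507^(- 1)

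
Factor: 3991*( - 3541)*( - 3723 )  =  52613923713  =  3^1*13^1*17^1*73^1*307^1*3541^1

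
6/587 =6/587 = 0.01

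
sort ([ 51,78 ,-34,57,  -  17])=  [-34, - 17, 51,57,  78] 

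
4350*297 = 1291950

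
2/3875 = 2/3875 = 0.00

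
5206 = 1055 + 4151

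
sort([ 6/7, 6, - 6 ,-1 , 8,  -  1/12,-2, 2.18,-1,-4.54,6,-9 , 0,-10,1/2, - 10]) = [ - 10 , - 10,-9  , - 6, -4.54,-2, - 1,-1,-1/12,0, 1/2, 6/7,2.18, 6,6,8]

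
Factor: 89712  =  2^4 * 3^2 * 7^1 * 89^1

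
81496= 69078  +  12418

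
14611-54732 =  - 40121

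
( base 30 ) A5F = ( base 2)10001111001101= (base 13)4230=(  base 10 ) 9165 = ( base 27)CFC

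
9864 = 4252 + 5612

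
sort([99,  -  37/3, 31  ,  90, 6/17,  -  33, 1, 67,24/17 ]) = [ - 33,-37/3 , 6/17,1,24/17, 31,67, 90, 99] 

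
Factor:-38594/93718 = -23^1*47^( - 1)  *839^1*997^( - 1 )= - 19297/46859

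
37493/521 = 71 + 502/521 = 71.96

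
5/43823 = 5/43823 = 0.00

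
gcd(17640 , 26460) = 8820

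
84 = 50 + 34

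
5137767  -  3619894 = 1517873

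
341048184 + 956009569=1297057753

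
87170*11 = 958870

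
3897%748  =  157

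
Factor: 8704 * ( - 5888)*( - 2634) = 134990266368 = 2^18*3^1 * 17^1*23^1*439^1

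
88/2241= 88/2241 =0.04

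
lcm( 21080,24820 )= 1538840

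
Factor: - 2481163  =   - 97^1*25579^1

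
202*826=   166852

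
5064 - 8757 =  - 3693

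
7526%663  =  233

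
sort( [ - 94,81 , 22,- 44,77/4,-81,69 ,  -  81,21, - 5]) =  [ - 94, - 81 , - 81, - 44,  -  5 , 77/4 , 21, 22, 69, 81] 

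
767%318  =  131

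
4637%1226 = 959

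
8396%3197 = 2002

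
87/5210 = 87/5210  =  0.02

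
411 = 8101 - 7690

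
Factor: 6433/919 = 7^1 = 7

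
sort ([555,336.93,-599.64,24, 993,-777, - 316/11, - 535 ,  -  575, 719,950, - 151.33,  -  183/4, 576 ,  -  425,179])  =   [ - 777,-599.64, - 575, -535,-425, - 151.33, -183/4, - 316/11,  24,179 , 336.93 , 555, 576,719 , 950 , 993]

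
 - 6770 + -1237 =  - 8007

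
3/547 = 3/547 = 0.01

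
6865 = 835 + 6030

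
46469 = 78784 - 32315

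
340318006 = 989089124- 648771118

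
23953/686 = 34+629/686 =34.92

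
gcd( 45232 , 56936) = 88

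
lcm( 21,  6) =42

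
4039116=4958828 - 919712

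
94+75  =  169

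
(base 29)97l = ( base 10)7793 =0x1e71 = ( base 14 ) 2BA9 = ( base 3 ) 101200122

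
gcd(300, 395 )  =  5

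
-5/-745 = 1/149 =0.01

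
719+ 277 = 996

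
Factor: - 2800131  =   - 3^1*67^1*13931^1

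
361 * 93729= 33836169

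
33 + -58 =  - 25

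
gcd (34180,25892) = 4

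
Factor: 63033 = 3^1*21011^1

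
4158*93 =386694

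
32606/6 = 5434 + 1/3 = 5434.33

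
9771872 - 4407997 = 5363875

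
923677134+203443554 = 1127120688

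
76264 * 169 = 12888616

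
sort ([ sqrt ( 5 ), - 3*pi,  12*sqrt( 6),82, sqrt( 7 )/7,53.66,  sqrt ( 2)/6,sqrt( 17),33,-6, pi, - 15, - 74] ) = [ - 74, - 15, -3*pi,  -  6,  sqrt( 2)/6 , sqrt(7)/7,sqrt(5), pi, sqrt (17) , 12*sqrt(6) , 33, 53.66, 82]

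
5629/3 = 5629/3  =  1876.33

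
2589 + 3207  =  5796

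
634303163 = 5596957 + 628706206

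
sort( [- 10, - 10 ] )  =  [ - 10, - 10] 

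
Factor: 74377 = 74377^1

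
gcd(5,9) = 1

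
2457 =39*63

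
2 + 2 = 4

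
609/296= 609/296 = 2.06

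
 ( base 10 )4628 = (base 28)5P8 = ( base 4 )1020110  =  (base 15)1588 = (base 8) 11024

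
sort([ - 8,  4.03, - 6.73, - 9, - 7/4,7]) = [ - 9,  -  8, - 6.73, - 7/4, 4.03,7 ] 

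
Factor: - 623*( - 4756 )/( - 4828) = -7^1*17^( -1 )*29^1 * 41^1* 71^(  -  1)*89^1 = -740747/1207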